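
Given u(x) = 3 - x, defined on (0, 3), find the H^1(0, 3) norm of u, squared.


||u||_{H^1}^2 = 12

The H^1 norm (squared) on an interval (0, L) is
  ||u||_{H^1}^2 = ∫_0^L u(x)^2 dx + ∫_0^L u'(x)^2 dx.
Compute u'(x) = -1.
Then u(x)^2 = x**2 - 6*x + 9 and u'(x)^2 = 1.
Integrate each monomial from 0 to 3 using ∫_0^3 c·x^n dx = c·3^(n+1)/(n+1):
  ∫_0^3 u(x)^2 dx = ∫_0^3 (x^2 - 6*x + 9) dx. Term by term:
    ∫_0^3 x^2 dx = 9;  ∫_0^3 -6*x dx = -27;  ∫_0^3 9 dx = 27.
  Sum: 9 − 27 + 27 = 9.
  ∫_0^3 u'(x)^2 dx = ∫_0^3 (1) dx. Term by term:
    ∫_0^3 1 dx = 3.
Adding: ||u||_{H^1}^2 = 9 + 3 = 12.


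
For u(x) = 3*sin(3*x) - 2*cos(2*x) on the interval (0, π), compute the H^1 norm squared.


||u||_{H^1(0,π)}^2 = -72 + 55*π

u'(x) = 4*sin(2*x) + 9*cos(3*x).
Expand u² and (u')² and integrate term by term on (0, π), using: for integers n ≥ 1, ∫_0^π sin²(nx) dx = ∫_0^π cos²(nx) dx = π/2; for n ≠ n', ∫_0^π sin(nx)sin(n'x) dx = ∫_0^π cos(nx)cos(n'x) dx = 0; and by product-to-sum, ∫_0^π sin(nx)cos(n'x) dx = ½∫_0^π [sin((n+n')x) + sin((n−n')x)] dx, which is 0 when n+n' is even and 2n/(n²−n'²) when n+n' is odd (it need not vanish on (0, π)).
  u² squared terms: (-2)²·∫cos(2x)² dx = 4·π/2 = 2*π;  (3)²·∫sin(3x)² dx = 9·π/2 = 9*π/2.
  u² cross terms: 2·(-2)·(3)·∫cos(2x)·sin(3x) dx = -12·(6/5) = -72/5.
  So ∫_0^π u² dx = 2*π + 9*π/2 − 72/5 = -72/5 + 13*π/2.
  (u')² squared terms: (4)²·∫sin(2x)² dx = 16·π/2 = 8*π;  (9)²·∫cos(3x)² dx = 81·π/2 = 81*π/2.
  (u')² cross terms: 2·(4)·(9)·∫sin(2x)·cos(3x) dx = 72·(-4/5) = -288/5.
  So ∫_0^π (u')² dx = 8*π + 81*π/2 − 288/5 = -288/5 + 97*π/2.
||u||_{H^1}^2 = (-72/5 + 13*π/2) + (-288/5 + 97*π/2) = -72 + 55*π.


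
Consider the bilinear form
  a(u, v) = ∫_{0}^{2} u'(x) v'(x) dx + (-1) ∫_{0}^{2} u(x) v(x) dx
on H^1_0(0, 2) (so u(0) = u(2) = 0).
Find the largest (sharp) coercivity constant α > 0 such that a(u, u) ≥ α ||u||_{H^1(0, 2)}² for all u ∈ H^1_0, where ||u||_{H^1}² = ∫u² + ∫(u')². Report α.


α = (-4 + π^2)/(4 + π^2)

Coercivity of a(·,·) on H^1_0(0, 2) means a(u, u) ≥ α ||u||_{H^1}² for every u ∈ H^1_0.
The interval has length L = 2, and Poincaré/coercivity depend only on L. Here a(u, u) = ∫(u')² + (-1)·∫u².
Here c = -1 < 0 with |c| < (π/L)² = π^2/4, so coercivity still holds. The condition a(u,u) ≥ α||u||_{H^1}² reads (1−α)∫(u')² ≥ (α−c)∫u². Any admissible α is ≤ 1 (rapidly oscillating u have ∫u²/∫(u')² → 0), and α = 1 would force 0 ≥ (1−c)∫u², impossible since c < 1; so 1−α > 0. By the sharp Poincaré inequality on H^1_0 of an interval of length L, ∫(u')² ≥ (π/L)²∫u² with equality for the first sine mode sin(π(x−x₀)/L) (x₀ the left endpoint), so the inequality holds for all u iff (1−α)(π/L)² ≥ α − c, i.e. α ≤ ((π/L)² + c)/((π/L)² + 1) = (1 + c(L/π)²)/(1 + (L/π)²). (Direct route, valid since c ≤ 0: Poincaré gives c∫u² ≥ c(L/π)²∫(u')², so a(u,u) ≥ (1 + c(L/π)²)∫(u')², while ||u||_{H^1}² ≤ (1 + (L/π)²)∫(u')²; dividing yields the same α.) With (π/L)² = π^2/4 and c = -1, the largest admissible constant is α = ((π/L)² + c)/((π/L)² + 1).
Simplifying, α = (-4 + π^2)/(4 + π^2).


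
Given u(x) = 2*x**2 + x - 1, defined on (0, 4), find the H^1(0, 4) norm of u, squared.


||u||_{H^1}^2 = 21128/15

The H^1 norm (squared) on an interval (0, L) is
  ||u||_{H^1}^2 = ∫_0^L u(x)^2 dx + ∫_0^L u'(x)^2 dx.
Compute u'(x) = 4*x + 1.
Then u(x)^2 = 4*x**4 + 4*x**3 - 3*x**2 - 2*x + 1 and u'(x)^2 = 16*x**2 + 8*x + 1.
Integrate each monomial from 0 to 4 using ∫_0^4 c·x^n dx = c·4^(n+1)/(n+1):
  ∫_0^4 u(x)^2 dx = ∫_0^4 (4*x^4 + 4*x^3 - 3*x^2 - 2*x + 1) dx. Term by term:
    ∫_0^4 4*x^4 dx = 4096/5;  ∫_0^4 4*x^3 dx = 256;  ∫_0^4 -3*x^2 dx = -64;
    ∫_0^4 -2*x dx = -16;  ∫_0^4 1 dx = 4.
  Sum: 4096/5 + 256 − 64 − 16 + 4 = 4996/5.
  ∫_0^4 u'(x)^2 dx = ∫_0^4 (16*x^2 + 8*x + 1) dx. Term by term:
    ∫_0^4 16*x^2 dx = 1024/3;  ∫_0^4 8*x dx = 64;  ∫_0^4 1 dx = 4.
  Sum: 1024/3 + 64 + 4 = 1228/3.
Adding: ||u||_{H^1}^2 = 4996/5 + 1228/3 = 21128/15.


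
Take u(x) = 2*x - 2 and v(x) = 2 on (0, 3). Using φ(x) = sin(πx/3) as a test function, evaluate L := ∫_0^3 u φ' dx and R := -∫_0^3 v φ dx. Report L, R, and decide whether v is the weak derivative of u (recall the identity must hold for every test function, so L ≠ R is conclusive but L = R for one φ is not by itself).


LHS = -12/π, RHS = -12/π. Yes, v = u' weakly.

u(x) = 2*x - 2, classical derivative u'(x) = 2.
φ(x) = sin(πx/3), so φ'(x) = π*cos(π*x/3)/3.
Note φ(0) = φ(3) = 0, so the boundary term u·φ vanishes.
LHS = ∫_0^3 u(x) φ'(x) dx = ∫_0^3 (2*π*x*cos(π*x/3)/3 - 2*π*cos(π*x/3)/3) dx. Term by term:
  ∫_0^3 -2*π*cos(π*x/3)/3 dx = 0;  ∫_0^3 2*π*x*cos(π*x/3)/3 dx = -12/π.
Sum: 0 − 12/π = -12/π.
So LHS = -12/π.
∫_0^3 v(x) φ(x) dx = ∫_0^3 (2*sin(π*x/3)) dx. Term by term:
  ∫_0^3 2*sin(π*x/3) dx = 12/π.
So RHS = -∫_0^3 v(x) φ(x) dx = -12/π.
LHS = RHS, so the identity holds for this test φ.
Moreover u is smooth here and v(x) = u'(x) = 2 pointwise, so the identity holds for every test function. Hence v is the weak derivative of u.


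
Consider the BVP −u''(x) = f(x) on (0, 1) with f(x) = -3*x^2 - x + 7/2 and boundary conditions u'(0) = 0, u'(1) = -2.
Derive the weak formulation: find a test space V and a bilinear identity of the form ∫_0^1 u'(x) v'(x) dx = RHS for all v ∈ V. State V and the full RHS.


V = H^1(0, 1) (v unrestricted at boundary; u is determined up to an additive constant); weak form: ∫_0^1 u'v' dx = ∫_0^1 (-3*x^2 - x + 7/2) v dx − 2·v(1) for all v ∈ V.

Multiply both sides by a test function v and integrate from 0 to 1:
  ∫_0^1 −u''(x) v(x) dx = ∫_0^1 f(x) v(x) dx.
Integrate the LHS by parts once:
  ∫_0^1 −u'' v dx = −[u'(x) v(x)]_0^1 + ∫_0^1 u'(x) v'(x) dx.
Thus ∫_0^1 u'(x) v'(x) dx = ∫_0^1 f(x) v(x) dx + [u'(x) v(x)]_0^1.
Choose V so that boundary terms are either known or forced to vanish.
u has inhomogeneous Neumann u'(0) = 0, u'(1) = -2. [u' v]_0^1 = (-2)·v(1) − (0)·v(0) = − 2·v(1). Take V = H^1(0, 1); boundary term becomes part of RHS.
Weak formulation: find u (satisfying any essential BC) such that ∫_0^1 u'(x) v'(x) dx = ∫_0^1 f v dx − 2·v(1) for all v ∈ V (Neumann data are natural BCs: they enter the RHS as boundary terms).
Substituting f(x) = -3*x^2 - x + 7/2, the right-hand side is ∫_0^1 (-3*x^2 - x + 7/2) v dx − 2·v(1).
Compatibility check (pure Neumann): taking v ≡ 1 ∈ V gives 0 = ∫_0^1 f dx + (-2) − (0), i.e. ∫_0^1 f dx must equal u'(0) − u'(1) = 2. Indeed ∫_0^1 (-3*x^2 - x + 7/2) dx = 2, so the data are compatible. The solution is then unique only up to an additive constant (fix it e.g. by requiring ∫_0^1 u dx = 0).


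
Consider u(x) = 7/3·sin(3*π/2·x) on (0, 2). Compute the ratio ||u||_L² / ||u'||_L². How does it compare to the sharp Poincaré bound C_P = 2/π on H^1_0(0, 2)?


||u||_L² / ||u'||_L² = 2/(3*π) < C_P = 2/π.

u(x) = 7/3·sin(3*π/2·x), so u'(x) = 7*π*cos(3*π*x/2)/2.
Writing u(x) = A·sin(kπx/L) with A = 7/3 and k = 3, use ∫_0^L sin²(kπx/L) dx = L/2 and ∫_0^L cos²(kπx/L) dx = L/2.
u² = 49/9·sin²(3*π/2·x) and (u')² = 49*π^2/4·cos²(3*π/2·x), and each of sin², cos² integrates to L/2 = 1 over (0, 2).
∫_0^2 u² dx = 49/9, so ||u||_L² = 7/3.
∫_0^2 (u')² dx = 49*π^2/4, so ||u'||_L² = 7*π/2.
Ratio ||u||_L² / ||u'||_L² = 2/(3*π).
Sharp Poincaré constant on H^1_0(0, 2) is C_P = L/π = 2/π, achieved by sin(π/2·x).
This is the k = 3 harmonic; the ratio L/(kπ) is strictly less than C_P = L/π, consistent with the sharp inequality ||u||_L² ≤ C_P ||u'||_L².


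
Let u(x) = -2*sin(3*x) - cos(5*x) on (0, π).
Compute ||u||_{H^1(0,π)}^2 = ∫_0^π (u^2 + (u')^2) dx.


||u||_{H^1(0,π)}^2 = 33*π

u'(x) = 5*sin(5*x) - 6*cos(3*x).
Expand u² and (u')² and integrate term by term on (0, π), using: for integers n ≥ 1, ∫_0^π sin²(nx) dx = ∫_0^π cos²(nx) dx = π/2; for n ≠ n', ∫_0^π sin(nx)sin(n'x) dx = ∫_0^π cos(nx)cos(n'x) dx = 0; and by product-to-sum, ∫_0^π sin(nx)cos(n'x) dx = ½∫_0^π [sin((n+n')x) + sin((n−n')x)] dx, which is 0 when n+n' is even and 2n/(n²−n'²) when n+n' is odd (it need not vanish on (0, π)).
  u² squared terms: (-1)²·∫cos(5x)² dx = 1·π/2 = π/2;  (-2)²·∫sin(3x)² dx = 4·π/2 = 2*π.
  u² cross terms: 2·(-1)·(-2)·∫cos(5x)·sin(3x) dx = 4·(0) = 0.
  So ∫_0^π u² dx = π/2 + 2*π + 0 = 5*π/2.
  (u')² squared terms: (-6)²·∫cos(3x)² dx = 36·π/2 = 18*π;  (5)²·∫sin(5x)² dx = 25·π/2 = 25*π/2.
  (u')² cross terms: 2·(-6)·(5)·∫cos(3x)·sin(5x) dx = -60·(0) = 0.
  So ∫_0^π (u')² dx = 18*π + 25*π/2 + 0 = 61*π/2.
||u||_{H^1}^2 = (5*π/2) + (61*π/2) = 33*π.


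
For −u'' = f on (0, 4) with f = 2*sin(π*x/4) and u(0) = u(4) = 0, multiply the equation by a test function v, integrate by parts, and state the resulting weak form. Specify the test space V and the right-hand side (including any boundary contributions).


V = H^1_0(0, 4) (so v(0) = v(4) = 0); weak form: ∫_0^4 u'v' dx = ∫_0^4 (2*sin(π*x/4)) v dx for all v ∈ V.

Multiply both sides by a test function v and integrate from 0 to 4:
  ∫_0^4 −u''(x) v(x) dx = ∫_0^4 f(x) v(x) dx.
Integrate the LHS by parts once:
  ∫_0^4 −u'' v dx = −[u'(x) v(x)]_0^4 + ∫_0^4 u'(x) v'(x) dx.
Thus ∫_0^4 u'(x) v'(x) dx = ∫_0^4 f(x) v(x) dx + [u'(x) v(x)]_0^4.
Choose V so that boundary terms are either known or forced to vanish.
u is Dirichlet: u(0) = u(4) = 0. Let V = H^1_0(0, 4); then v(0) = v(4) = 0, and [u' v]_0^4 = 0.
Weak formulation: find u (satisfying any essential BC) such that ∫_0^4 u'(x) v'(x) dx = ∫_0^4 f v dx for all v ∈ V.
Substituting f(x) = 2*sin(π*x/4), the right-hand side is ∫_0^4 (2*sin(π*x/4)) v dx.


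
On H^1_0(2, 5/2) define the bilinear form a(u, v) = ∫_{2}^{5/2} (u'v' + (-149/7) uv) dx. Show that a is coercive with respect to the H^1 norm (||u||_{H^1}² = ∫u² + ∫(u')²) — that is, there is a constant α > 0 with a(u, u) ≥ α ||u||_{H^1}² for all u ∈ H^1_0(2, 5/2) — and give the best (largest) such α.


α = (-149 + 28*π^2)/(7*(1 + 4*π^2))

Coercivity of a(·,·) on H^1_0(2, 5/2) means a(u, u) ≥ α ||u||_{H^1}² for every u ∈ H^1_0.
The interval has length L = 1/2, and Poincaré/coercivity depend only on L. Here a(u, u) = ∫(u')² + (-149/7)·∫u².
Here c = -149/7 < 0 with |c| < (π/L)² = 4*π^2, so coercivity still holds. The condition a(u,u) ≥ α||u||_{H^1}² reads (1−α)∫(u')² ≥ (α−c)∫u². Any admissible α is ≤ 1 (rapidly oscillating u have ∫u²/∫(u')² → 0), and α = 1 would force 0 ≥ (1−c)∫u², impossible since c < 1; so 1−α > 0. By the sharp Poincaré inequality on H^1_0 of an interval of length L, ∫(u')² ≥ (π/L)²∫u² with equality for the first sine mode sin(π(x−x₀)/L) (x₀ the left endpoint), so the inequality holds for all u iff (1−α)(π/L)² ≥ α − c, i.e. α ≤ ((π/L)² + c)/((π/L)² + 1) = (1 + c(L/π)²)/(1 + (L/π)²). (Direct route, valid since c ≤ 0: Poincaré gives c∫u² ≥ c(L/π)²∫(u')², so a(u,u) ≥ (1 + c(L/π)²)∫(u')², while ||u||_{H^1}² ≤ (1 + (L/π)²)∫(u')²; dividing yields the same α.) With (π/L)² = 4*π^2 and c = -149/7, the largest admissible constant is α = ((π/L)² + c)/((π/L)² + 1).
Simplifying, α = (-149 + 28*π^2)/(7*(1 + 4*π^2)).


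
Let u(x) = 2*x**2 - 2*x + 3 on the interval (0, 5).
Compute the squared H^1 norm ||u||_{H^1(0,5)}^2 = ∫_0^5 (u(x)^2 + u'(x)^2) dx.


||u||_{H^1}^2 = 6895/3

The H^1 norm (squared) on an interval (0, L) is
  ||u||_{H^1}^2 = ∫_0^L u(x)^2 dx + ∫_0^L u'(x)^2 dx.
Compute u'(x) = 4*x - 2.
Then u(x)^2 = 4*x**4 - 8*x**3 + 16*x**2 - 12*x + 9 and u'(x)^2 = 16*x**2 - 16*x + 4.
Integrate each monomial from 0 to 5 using ∫_0^5 c·x^n dx = c·5^(n+1)/(n+1):
  ∫_0^5 u(x)^2 dx = ∫_0^5 (4*x^4 - 8*x^3 + 16*x^2 - 12*x + 9) dx. Term by term:
    ∫_0^5 4*x^4 dx = 2500;  ∫_0^5 -8*x^3 dx = -1250;  ∫_0^5 16*x^2 dx = 2000/3;
    ∫_0^5 -12*x dx = -150;  ∫_0^5 9 dx = 45.
  Sum: 2500 − 1250 + 2000/3 − 150 + 45 = 5435/3.
  ∫_0^5 u'(x)^2 dx = ∫_0^5 (16*x^2 - 16*x + 4) dx. Term by term:
    ∫_0^5 16*x^2 dx = 2000/3;  ∫_0^5 -16*x dx = -200;  ∫_0^5 4 dx = 20.
  Sum: 2000/3 − 200 + 20 = 1460/3.
Adding: ||u||_{H^1}^2 = 5435/3 + 1460/3 = 6895/3.


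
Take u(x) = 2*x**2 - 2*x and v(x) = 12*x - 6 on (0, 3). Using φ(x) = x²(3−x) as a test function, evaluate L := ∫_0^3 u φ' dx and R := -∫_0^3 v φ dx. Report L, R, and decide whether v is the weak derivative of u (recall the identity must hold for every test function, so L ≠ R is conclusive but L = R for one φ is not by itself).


LHS = -351/10, RHS = -1053/10. No, v is not the weak derivative of u.

u(x) = 2*x**2 - 2*x, classical derivative u'(x) = 4*x - 2.
φ(x) = x²(3−x), so φ'(x) = 3*x*(2 - x).
Note φ(0) = φ(3) = 0, so the boundary term u·φ vanishes.
LHS = ∫_0^3 u(x) φ'(x) dx = ∫_0^3 (-6*x^4 + 18*x^3 - 12*x^2) dx. Term by term:
  ∫_0^3 -6*x^4 dx = -1458/5;  ∫_0^3 18*x^3 dx = 729/2;  ∫_0^3 -12*x^2 dx = -108.
Sum: -1458/5 + 729/2 − 108 = -351/10.
So LHS = -351/10.
∫_0^3 v(x) φ(x) dx = ∫_0^3 (-12*x^4 + 42*x^3 - 18*x^2) dx. Term by term:
  ∫_0^3 -12*x^4 dx = -2916/5;  ∫_0^3 42*x^3 dx = 1701/2;  ∫_0^3 -18*x^2 dx = -162.
Sum: -2916/5 + 1701/2 − 162 = 1053/10.
So RHS = -∫_0^3 v(x) φ(x) dx = -1053/10.
LHS − RHS = 351/5 ≠ 0, so the identity fails.
(For a valid weak derivative the identity must hold for EVERY test function, in particular this one. The failure shows v is NOT the weak derivative of u.)
Correct weak derivative would be u'(x) = 4*x - 2.


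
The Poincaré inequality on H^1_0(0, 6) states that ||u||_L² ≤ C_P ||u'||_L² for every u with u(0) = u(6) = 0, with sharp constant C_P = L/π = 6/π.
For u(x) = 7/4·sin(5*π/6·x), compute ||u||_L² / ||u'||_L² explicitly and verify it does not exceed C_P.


||u||_L² / ||u'||_L² = 6/(5*π) < C_P = 6/π.

u(x) = 7/4·sin(5*π/6·x), so u'(x) = 35*π*cos(5*π*x/6)/24.
Writing u(x) = A·sin(kπx/L) with A = 7/4 and k = 5, use ∫_0^L sin²(kπx/L) dx = L/2 and ∫_0^L cos²(kπx/L) dx = L/2.
u² = 49/16·sin²(5*π/6·x) and (u')² = 1225*π^2/576·cos²(5*π/6·x), and each of sin², cos² integrates to L/2 = 3 over (0, 6).
∫_0^6 u² dx = 147/16, so ||u||_L² = 7*sqrt(3)/4.
∫_0^6 (u')² dx = 1225*π^2/192, so ||u'||_L² = 35*sqrt(3)*π/24.
Ratio ||u||_L² / ||u'||_L² = 6/(5*π).
Sharp Poincaré constant on H^1_0(0, 6) is C_P = L/π = 6/π, achieved by sin(π/6·x).
This is the k = 5 harmonic; the ratio L/(kπ) is strictly less than C_P = L/π, consistent with the sharp inequality ||u||_L² ≤ C_P ||u'||_L².


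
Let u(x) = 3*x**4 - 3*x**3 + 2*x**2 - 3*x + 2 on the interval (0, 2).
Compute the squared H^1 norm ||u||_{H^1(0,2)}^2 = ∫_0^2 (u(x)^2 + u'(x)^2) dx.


||u||_{H^1}^2 = 41774/35

The H^1 norm (squared) on an interval (0, L) is
  ||u||_{H^1}^2 = ∫_0^L u(x)^2 dx + ∫_0^L u'(x)^2 dx.
Compute u'(x) = 12*x**3 - 9*x**2 + 4*x - 3.
Then u(x)^2 = 9*x**8 - 18*x**7 + 21*x**6 - 30*x**5 + 34*x**4 - 24*x**3 + 17*x**2 - 12*x + 4 and u'(x)^2 = 144*x**6 - 216*x**5 + 177*x**4 - 144*x**3 + 70*x**2 - 24*x + 9.
Integrate each monomial from 0 to 2 using ∫_0^2 c·x^n dx = c·2^(n+1)/(n+1):
  ∫_0^2 u(x)^2 dx = ∫_0^2 (9*x^8 - 18*x^7 + 21*x^6 - 30*x^5 + 34*x^4 - 24*x^3 + 17*x^2 - 12*x + 4) dx. Term by term:
    ∫_0^2 9*x^8 dx = 512;  ∫_0^2 -18*x^7 dx = -576;  ∫_0^2 21*x^6 dx = 384;
    ∫_0^2 -30*x^5 dx = -320;  ∫_0^2 34*x^4 dx = 1088/5;  ∫_0^2 -24*x^3 dx = -96;
    ∫_0^2 17*x^2 dx = 136/3;  ∫_0^2 -12*x dx = -24;  ∫_0^2 4 dx = 8.
  Sum: 512 − 576 + 384 − 320 + 1088/5 − 96 + 136/3 − 24 + 8 = 2264/15.
  ∫_0^2 u'(x)^2 dx = ∫_0^2 (144*x^6 - 216*x^5 + 177*x^4 - 144*x^3 + 70*x^2 - 24*x + 9) dx. Term by term:
    ∫_0^2 144*x^6 dx = 18432/7;  ∫_0^2 -216*x^5 dx = -2304;  ∫_0^2 177*x^4 dx = 5664/5;
    ∫_0^2 -144*x^3 dx = -576;  ∫_0^2 70*x^2 dx = 560/3;  ∫_0^2 -24*x dx = -48;
    ∫_0^2 9 dx = 18.
  Sum: 18432/7 − 2304 + 5664/5 − 576 + 560/3 − 48 + 18 = 109474/105.
Adding: ||u||_{H^1}^2 = 2264/15 + 109474/105 = 41774/35.


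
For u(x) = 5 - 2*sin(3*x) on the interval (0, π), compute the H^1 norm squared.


||u||_{H^1(0,π)}^2 = -40/3 + 45*π

u'(x) = -6*cos(3*x).
Expand u² and (u')² and integrate term by term on (0, π), using: for integers n ≥ 1, ∫_0^π sin²(nx) dx = ∫_0^π cos²(nx) dx = π/2; for n ≠ n', ∫_0^π sin(nx)sin(n'x) dx = ∫_0^π cos(nx)cos(n'x) dx = 0; and by product-to-sum, ∫_0^π sin(nx)cos(n'x) dx = ½∫_0^π [sin((n+n')x) + sin((n−n')x)] dx, which is 0 when n+n' is even and 2n/(n²−n'²) when n+n' is odd (it need not vanish on (0, π)). For the constant mode: ∫_0^π 1 dx = π, ∫_0^π cos(nx) dx = 0, ∫_0^π sin(nx) dx = (1−(−1)^n)/n.
  u² squared terms: (5)²·∫1 dx = 25·π = 25*π;  (-2)²·∫sin(3x)² dx = 4·π/2 = 2*π.
  u² cross terms: 2·(5)·(-2)·∫1·sin(3x) dx = -20·(2/3) = -40/3.
  So ∫_0^π u² dx = 25*π + 2*π − 40/3 = -40/3 + 27*π.
  (u')² squared terms: (-6)²·∫cos(3x)² dx = 36·π/2 = 18*π.
  So ∫_0^π (u')² dx = 18*π.
||u||_{H^1}^2 = (-40/3 + 27*π) + (18*π) = -40/3 + 45*π.


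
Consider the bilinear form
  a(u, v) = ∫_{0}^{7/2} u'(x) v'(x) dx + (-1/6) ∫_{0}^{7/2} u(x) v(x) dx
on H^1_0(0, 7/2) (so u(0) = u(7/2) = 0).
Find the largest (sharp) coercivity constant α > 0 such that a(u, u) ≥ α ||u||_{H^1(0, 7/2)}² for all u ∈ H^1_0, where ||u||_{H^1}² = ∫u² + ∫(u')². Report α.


α = (-49 + 24*π^2)/(6*(4*π^2 + 49))

Coercivity of a(·,·) on H^1_0(0, 7/2) means a(u, u) ≥ α ||u||_{H^1}² for every u ∈ H^1_0.
The interval has length L = 7/2, and Poincaré/coercivity depend only on L. Here a(u, u) = ∫(u')² + (-1/6)·∫u².
Here c = -1/6 < 0 with |c| < (π/L)² = 4*π^2/49, so coercivity still holds. The condition a(u,u) ≥ α||u||_{H^1}² reads (1−α)∫(u')² ≥ (α−c)∫u². Any admissible α is ≤ 1 (rapidly oscillating u have ∫u²/∫(u')² → 0), and α = 1 would force 0 ≥ (1−c)∫u², impossible since c < 1; so 1−α > 0. By the sharp Poincaré inequality on H^1_0 of an interval of length L, ∫(u')² ≥ (π/L)²∫u² with equality for the first sine mode sin(π(x−x₀)/L) (x₀ the left endpoint), so the inequality holds for all u iff (1−α)(π/L)² ≥ α − c, i.e. α ≤ ((π/L)² + c)/((π/L)² + 1) = (1 + c(L/π)²)/(1 + (L/π)²). (Direct route, valid since c ≤ 0: Poincaré gives c∫u² ≥ c(L/π)²∫(u')², so a(u,u) ≥ (1 + c(L/π)²)∫(u')², while ||u||_{H^1}² ≤ (1 + (L/π)²)∫(u')²; dividing yields the same α.) With (π/L)² = 4*π^2/49 and c = -1/6, the largest admissible constant is α = ((π/L)² + c)/((π/L)² + 1).
Simplifying, α = (-49 + 24*π^2)/(6*(4*π^2 + 49)).


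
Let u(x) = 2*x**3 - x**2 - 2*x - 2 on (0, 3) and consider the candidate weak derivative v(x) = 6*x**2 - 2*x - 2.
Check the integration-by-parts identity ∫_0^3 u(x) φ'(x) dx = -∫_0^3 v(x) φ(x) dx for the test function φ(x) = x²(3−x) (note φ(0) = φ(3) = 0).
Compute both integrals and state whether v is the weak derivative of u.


LHS = -108, RHS = -108. Yes, v = u' weakly.

u(x) = 2*x**3 - x**2 - 2*x - 2, classical derivative u'(x) = 6*x**2 - 2*x - 2.
φ(x) = x²(3−x), so φ'(x) = 3*x*(2 - x).
Note φ(0) = φ(3) = 0, so the boundary term u·φ vanishes.
LHS = ∫_0^3 u(x) φ'(x) dx = ∫_0^3 (-6*x^5 + 15*x^4 - 6*x^2 - 12*x) dx. Term by term:
  ∫_0^3 -6*x^5 dx = -729;  ∫_0^3 15*x^4 dx = 729;  ∫_0^3 -6*x^2 dx = -54;
  ∫_0^3 -12*x dx = -54.
Sum: -729 + 729 − 54 − 54 = -108.
So LHS = -108.
∫_0^3 v(x) φ(x) dx = ∫_0^3 (-6*x^5 + 20*x^4 - 4*x^3 - 6*x^2) dx. Term by term:
  ∫_0^3 -6*x^5 dx = -729;  ∫_0^3 20*x^4 dx = 972;  ∫_0^3 -4*x^3 dx = -81;
  ∫_0^3 -6*x^2 dx = -54.
Sum: -729 + 972 − 81 − 54 = 108.
So RHS = -∫_0^3 v(x) φ(x) dx = -108.
LHS = RHS, so the identity holds for this test φ.
Moreover u is smooth here and v(x) = u'(x) = 6*x**2 - 2*x - 2 pointwise, so the identity holds for every test function. Hence v is the weak derivative of u.


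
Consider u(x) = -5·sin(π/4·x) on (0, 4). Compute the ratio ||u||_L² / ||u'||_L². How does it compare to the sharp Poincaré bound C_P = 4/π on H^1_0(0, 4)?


||u||_L² / ||u'||_L² = 4/π = C_P.

u(x) = -5·sin(π/4·x), so u'(x) = -5*π*cos(π*x/4)/4.
Writing u(x) = A·sin(kπx/L) with A = -5 and k = 1, use ∫_0^L sin²(kπx/L) dx = L/2 and ∫_0^L cos²(kπx/L) dx = L/2.
u² = 25·sin²(π/4·x) and (u')² = 25*π^2/16·cos²(π/4·x), and each of sin², cos² integrates to L/2 = 2 over (0, 4).
∫_0^4 u² dx = 50, so ||u||_L² = 5*sqrt(2).
∫_0^4 (u')² dx = 25*π^2/8, so ||u'||_L² = 5*sqrt(2)*π/4.
Ratio ||u||_L² / ||u'||_L² = 4/π.
Sharp Poincaré constant on H^1_0(0, 4) is C_P = L/π = 4/π, achieved by sin(π/4·x).
This is the k = 1 eigenfunction (up to amplitude), so the ratio equals the sharp Poincaré constant exactly.


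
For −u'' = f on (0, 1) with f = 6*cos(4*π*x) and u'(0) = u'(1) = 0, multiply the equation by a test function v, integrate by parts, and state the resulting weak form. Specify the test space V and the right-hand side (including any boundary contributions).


V = H^1(0, 1) (no boundary constraint on v; u is determined up to an additive constant); weak form: ∫_0^1 u'v' dx = ∫_0^1 (6*cos(4*π*x)) v dx for all v ∈ V.

Multiply both sides by a test function v and integrate from 0 to 1:
  ∫_0^1 −u''(x) v(x) dx = ∫_0^1 f(x) v(x) dx.
Integrate the LHS by parts once:
  ∫_0^1 −u'' v dx = −[u'(x) v(x)]_0^1 + ∫_0^1 u'(x) v'(x) dx.
Thus ∫_0^1 u'(x) v'(x) dx = ∫_0^1 f(x) v(x) dx + [u'(x) v(x)]_0^1.
Choose V so that boundary terms are either known or forced to vanish.
u has homogeneous Neumann: u'(0) = u'(1) = 0. So [u' v]_0^1 = 0·v(1) − 0·v(0) = 0 for any v; take V = H^1(0, 1).
Weak formulation: find u (satisfying any essential BC) such that ∫_0^1 u'(x) v'(x) dx = ∫_0^1 f v dx for all v ∈ V (homogeneous Neumann, so boundary terms vanish).
Substituting f(x) = 6*cos(4*π*x), the right-hand side is ∫_0^1 (6*cos(4*π*x)) v dx.
Compatibility check (pure Neumann): taking v ≡ 1 ∈ V gives 0 = ∫_0^1 f dx + (0) − (0), i.e. ∫_0^1 f dx must equal u'(0) − u'(1) = 0. Indeed ∫_0^1 (6*cos(4*π*x)) dx = 0, so the data are compatible. The solution is then unique only up to an additive constant (fix it e.g. by requiring ∫_0^1 u dx = 0).


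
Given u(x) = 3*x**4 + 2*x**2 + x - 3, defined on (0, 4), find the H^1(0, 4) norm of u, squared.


||u||_{H^1}^2 = 68262328/105

The H^1 norm (squared) on an interval (0, L) is
  ||u||_{H^1}^2 = ∫_0^L u(x)^2 dx + ∫_0^L u'(x)^2 dx.
Compute u'(x) = 12*x**3 + 4*x + 1.
Then u(x)^2 = 9*x**8 + 12*x**6 + 6*x**5 - 14*x**4 + 4*x**3 - 11*x**2 - 6*x + 9 and u'(x)^2 = 144*x**6 + 96*x**4 + 24*x**3 + 16*x**2 + 8*x + 1.
Integrate each monomial from 0 to 4 using ∫_0^4 c·x^n dx = c·4^(n+1)/(n+1):
  ∫_0^4 u(x)^2 dx = ∫_0^4 (9*x^8 + 12*x^6 + 6*x^5 - 14*x^4 + 4*x^3 - 11*x^2 - 6*x + 9) dx. Term by term:
    ∫_0^4 9*x^8 dx = 262144;  ∫_0^4 12*x^6 dx = 196608/7;  ∫_0^4 6*x^5 dx = 4096;
    ∫_0^4 -14*x^4 dx = -14336/5;  ∫_0^4 4*x^3 dx = 256;  ∫_0^4 -11*x^2 dx = -704/3;
    ∫_0^4 -6*x dx = -48;  ∫_0^4 9 dx = 36.
  Sum: 262144 + 196608/7 + 4096 − 14336/5 + 256 − 704/3 − 48 + 36 = 30604244/105.
  ∫_0^4 u'(x)^2 dx = ∫_0^4 (144*x^6 + 96*x^4 + 24*x^3 + 16*x^2 + 8*x + 1) dx. Term by term:
    ∫_0^4 144*x^6 dx = 2359296/7;  ∫_0^4 96*x^4 dx = 98304/5;  ∫_0^4 24*x^3 dx = 1536;
    ∫_0^4 16*x^2 dx = 1024/3;  ∫_0^4 8*x dx = 64;  ∫_0^4 1 dx = 4.
  Sum: 2359296/7 + 98304/5 + 1536 + 1024/3 + 64 + 4 = 37658084/105.
Adding: ||u||_{H^1}^2 = 30604244/105 + 37658084/105 = 68262328/105.


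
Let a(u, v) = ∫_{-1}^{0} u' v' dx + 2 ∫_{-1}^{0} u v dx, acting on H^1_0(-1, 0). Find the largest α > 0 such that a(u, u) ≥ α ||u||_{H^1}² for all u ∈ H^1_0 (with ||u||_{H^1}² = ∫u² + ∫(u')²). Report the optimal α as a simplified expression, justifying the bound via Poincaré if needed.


α = 1

Coercivity of a(·,·) on H^1_0(-1, 0) means a(u, u) ≥ α ||u||_{H^1}² for every u ∈ H^1_0.
The interval has length L = 1, and Poincaré/coercivity depend only on L. Here a(u, u) = ∫(u')² + (2)·∫u².
Here c = 2 ≥ 1, so a(u,u) = ∫(u')² + c∫u² ≥ ∫(u')² + ∫u² = ||u||_{H^1}², i.e. α = 1 works. No larger α is possible: a(u,u) ≥ α||u||_{H^1}² means (1−α)∫(u')² ≥ (α−c)∫u², and for the modes u_n = sin(nπ(x−x₀)/L) (x₀ the left endpoint) one has ∫u_n²/∫(u_n')² = (L/(nπ))² → 0, so a(u_n,u_n)/||u_n||_{H^1}² → 1. Hence the optimal constant is α = 1.
Therefore α = 1.


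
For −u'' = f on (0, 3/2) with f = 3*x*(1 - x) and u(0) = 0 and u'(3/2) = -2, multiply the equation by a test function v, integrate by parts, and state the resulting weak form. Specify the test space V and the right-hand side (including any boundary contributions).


V = {v ∈ H^1(0, 3/2) : v(0) = 0} (test functions vanish at x = 0 where u is specified); weak form: ∫_0^3/2 u'v' dx = ∫_0^3/2 (3*x*(1 - x)) v dx − 2·v(3/2) for all v ∈ V.

Multiply both sides by a test function v and integrate from 0 to 3/2:
  ∫_0^3/2 −u''(x) v(x) dx = ∫_0^3/2 f(x) v(x) dx.
Integrate the LHS by parts once:
  ∫_0^3/2 −u'' v dx = −[u'(x) v(x)]_0^3/2 + ∫_0^3/2 u'(x) v'(x) dx.
Thus ∫_0^3/2 u'(x) v'(x) dx = ∫_0^3/2 f(x) v(x) dx + [u'(x) v(x)]_0^3/2.
Choose V so that boundary terms are either known or forced to vanish.
Mixed BC: u(0) = 0 (Dirichlet) and u'(3/2) = -2 (Neumann). Define V = {v ∈ H^1(0, 3/2) : v(0) = 0}. Then [u' v]_0^3/2 = u'(3/2)·v(3/2) − u'(0)·0 = − 2·v(3/2).
Weak formulation: find u (satisfying any essential BC) such that ∫_0^3/2 u'(x) v'(x) dx = ∫_0^3/2 f v dx − 2·v(3/2) for all v ∈ V (Dirichlet at 0 absorbed into V; Neumann datum at x = 3/2 contributes the boundary term).
Substituting f(x) = 3*x*(1 - x), the right-hand side is ∫_0^3/2 (3*x*(1 - x)) v dx − 2·v(3/2).


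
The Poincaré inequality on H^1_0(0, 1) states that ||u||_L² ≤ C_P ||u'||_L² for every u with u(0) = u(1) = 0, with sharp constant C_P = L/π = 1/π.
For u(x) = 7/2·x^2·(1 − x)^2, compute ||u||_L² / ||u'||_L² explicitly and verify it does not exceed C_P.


||u||_L² / ||u'||_L² = sqrt(3)/6 < C_P = 1/π.

u(x) = 7/2·x^2·(1 − x)^2, so u'(x) = 7*x*(x - 1)*(2*x - 1).
u(x) = 7/2·x^2·(1 − x)^2 vanishes at x = 0 and x = 1, so u ∈ H^1_0(0, 1). Differentiate via the product rule and integrate the resulting polynomials term by term.
  ∫_0^1 u² dx = ∫_0^1 (49*x^8/4 - 49*x^7 + 147*x^6/2 - 49*x^5 + 49*x^4/4) dx. Term by term:
    ∫_0^1 49*x^8/4 dx = 49/36;  ∫_0^1 -49*x^7 dx = -49/8;  ∫_0^1 147*x^6/2 dx = 21/2;
    ∫_0^1 -49*x^5 dx = -49/6;  ∫_0^1 49*x^4/4 dx = 49/20.
  Sum: 49/36 − 49/8 + 21/2 − 49/6 + 49/20 = 7/360.
  ∫_0^1 (u')² dx = ∫_0^1 (196*x^6 - 588*x^5 + 637*x^4 - 294*x^3 + 49*x^2) dx. Term by term:
    ∫_0^1 196*x^6 dx = 28;  ∫_0^1 -588*x^5 dx = -98;  ∫_0^1 637*x^4 dx = 637/5;
    ∫_0^1 -294*x^3 dx = -147/2;  ∫_0^1 49*x^2 dx = 49/3.
  Sum: 28 − 98 + 637/5 − 147/2 + 49/3 = 7/30.
∫_0^1 u² dx = 7/360, so ||u||_L² = sqrt(70)/60.
∫_0^1 (u')² dx = 7/30, so ||u'||_L² = sqrt(210)/30.
Ratio ||u||_L² / ||u'||_L² = sqrt(3)/6.
Sharp Poincaré constant on H^1_0(0, 1) is C_P = L/π = 1/π, achieved by sin(π·x).
A polynomial bump cannot attain the sharp Poincaré constant (only the first sine eigenfunction does), so the ratio is strictly less than C_P, consistent with ||u||_L² ≤ C_P ||u'||_L².


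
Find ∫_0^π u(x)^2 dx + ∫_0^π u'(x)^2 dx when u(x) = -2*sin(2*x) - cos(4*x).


||u||_{H^1(0,π)}^2 = 37*π/2

u'(x) = 4*sin(4*x) - 4*cos(2*x).
Expand u² and (u')² and integrate term by term on (0, π), using: for integers n ≥ 1, ∫_0^π sin²(nx) dx = ∫_0^π cos²(nx) dx = π/2; for n ≠ n', ∫_0^π sin(nx)sin(n'x) dx = ∫_0^π cos(nx)cos(n'x) dx = 0; and by product-to-sum, ∫_0^π sin(nx)cos(n'x) dx = ½∫_0^π [sin((n+n')x) + sin((n−n')x)] dx, which is 0 when n+n' is even and 2n/(n²−n'²) when n+n' is odd (it need not vanish on (0, π)).
  u² squared terms: (-1)²·∫cos(4x)² dx = 1·π/2 = π/2;  (-2)²·∫sin(2x)² dx = 4·π/2 = 2*π.
  u² cross terms: 2·(-1)·(-2)·∫cos(4x)·sin(2x) dx = 4·(0) = 0.
  So ∫_0^π u² dx = π/2 + 2*π + 0 = 5*π/2.
  (u')² squared terms: (-4)²·∫cos(2x)² dx = 16·π/2 = 8*π;  (4)²·∫sin(4x)² dx = 16·π/2 = 8*π.
  (u')² cross terms: 2·(-4)·(4)·∫cos(2x)·sin(4x) dx = -32·(0) = 0.
  So ∫_0^π (u')² dx = 8*π + 8*π + 0 = 16*π.
||u||_{H^1}^2 = (5*π/2) + (16*π) = 37*π/2.


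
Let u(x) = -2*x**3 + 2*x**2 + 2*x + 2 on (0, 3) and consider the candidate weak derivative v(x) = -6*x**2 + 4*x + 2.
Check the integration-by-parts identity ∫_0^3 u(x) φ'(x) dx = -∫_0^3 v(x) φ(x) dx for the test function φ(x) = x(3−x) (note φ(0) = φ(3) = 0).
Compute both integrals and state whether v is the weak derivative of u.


LHS = 369/10, RHS = 369/10. Yes, v = u' weakly.

u(x) = -2*x**3 + 2*x**2 + 2*x + 2, classical derivative u'(x) = -6*x**2 + 4*x + 2.
φ(x) = x(3−x), so φ'(x) = 3 - 2*x.
Note φ(0) = φ(3) = 0, so the boundary term u·φ vanishes.
LHS = ∫_0^3 u(x) φ'(x) dx = ∫_0^3 (4*x^4 - 10*x^3 + 2*x^2 + 2*x + 6) dx. Term by term:
  ∫_0^3 4*x^4 dx = 972/5;  ∫_0^3 -10*x^3 dx = -405/2;  ∫_0^3 2*x^2 dx = 18;
  ∫_0^3 2*x dx = 9;  ∫_0^3 6 dx = 18.
Sum: 972/5 − 405/2 + 18 + 9 + 18 = 369/10.
So LHS = 369/10.
∫_0^3 v(x) φ(x) dx = ∫_0^3 (6*x^4 - 22*x^3 + 10*x^2 + 6*x) dx. Term by term:
  ∫_0^3 6*x^4 dx = 1458/5;  ∫_0^3 -22*x^3 dx = -891/2;  ∫_0^3 10*x^2 dx = 90;
  ∫_0^3 6*x dx = 27.
Sum: 1458/5 − 891/2 + 90 + 27 = -369/10.
So RHS = -∫_0^3 v(x) φ(x) dx = 369/10.
LHS = RHS, so the identity holds for this test φ.
Moreover u is smooth here and v(x) = u'(x) = -6*x**2 + 4*x + 2 pointwise, so the identity holds for every test function. Hence v is the weak derivative of u.


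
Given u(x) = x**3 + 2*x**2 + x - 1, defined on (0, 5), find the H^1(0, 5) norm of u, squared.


||u||_{H^1}^2 = 1507445/42

The H^1 norm (squared) on an interval (0, L) is
  ||u||_{H^1}^2 = ∫_0^L u(x)^2 dx + ∫_0^L u'(x)^2 dx.
Compute u'(x) = 3*x**2 + 4*x + 1.
Then u(x)^2 = x**6 + 4*x**5 + 6*x**4 + 2*x**3 - 3*x**2 - 2*x + 1 and u'(x)^2 = 9*x**4 + 24*x**3 + 22*x**2 + 8*x + 1.
Integrate each monomial from 0 to 5 using ∫_0^5 c·x^n dx = c·5^(n+1)/(n+1):
  ∫_0^5 u(x)^2 dx = ∫_0^5 (x^6 + 4*x^5 + 6*x^4 + 2*x^3 - 3*x^2 - 2*x + 1) dx. Term by term:
    ∫_0^5 x^6 dx = 78125/7;  ∫_0^5 4*x^5 dx = 31250/3;  ∫_0^5 6*x^4 dx = 3750;
    ∫_0^5 2*x^3 dx = 625/2;  ∫_0^5 -3*x^2 dx = -125;  ∫_0^5 -2*x dx = -25;
    ∫_0^5 1 dx = 5.
  Sum: 78125/7 + 31250/3 + 3750 + 625/2 − 125 − 25 + 5 = 1070785/42.
  ∫_0^5 u'(x)^2 dx = ∫_0^5 (9*x^4 + 24*x^3 + 22*x^2 + 8*x + 1) dx. Term by term:
    ∫_0^5 9*x^4 dx = 5625;  ∫_0^5 24*x^3 dx = 3750;  ∫_0^5 22*x^2 dx = 2750/3;
    ∫_0^5 8*x dx = 100;  ∫_0^5 1 dx = 5.
  Sum: 5625 + 3750 + 2750/3 + 100 + 5 = 31190/3.
Adding: ||u||_{H^1}^2 = 1070785/42 + 31190/3 = 1507445/42.


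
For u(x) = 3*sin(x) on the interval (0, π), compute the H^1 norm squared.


||u||_{H^1(0,π)}^2 = 9*π

u'(x) = 3*cos(x).
Expand u² and (u')² and integrate term by term on (0, π), using: for integers n ≥ 1, ∫_0^π sin²(nx) dx = ∫_0^π cos²(nx) dx = π/2; for n ≠ n', ∫_0^π sin(nx)sin(n'x) dx = ∫_0^π cos(nx)cos(n'x) dx = 0; and by product-to-sum, ∫_0^π sin(nx)cos(n'x) dx = ½∫_0^π [sin((n+n')x) + sin((n−n')x)] dx, which is 0 when n+n' is even and 2n/(n²−n'²) when n+n' is odd (it need not vanish on (0, π)).
  u² squared terms: (3)²·∫sin(x)² dx = 9·π/2 = 9*π/2.
  So ∫_0^π u² dx = 9*π/2.
  (u')² squared terms: (3)²·∫cos(x)² dx = 9·π/2 = 9*π/2.
  So ∫_0^π (u')² dx = 9*π/2.
||u||_{H^1}^2 = (9*π/2) + (9*π/2) = 9*π.


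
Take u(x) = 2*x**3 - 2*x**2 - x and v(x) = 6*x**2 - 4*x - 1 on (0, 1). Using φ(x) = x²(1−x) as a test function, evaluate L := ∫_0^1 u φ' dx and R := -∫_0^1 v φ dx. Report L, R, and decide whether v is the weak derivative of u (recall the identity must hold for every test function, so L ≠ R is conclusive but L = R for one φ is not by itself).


LHS = 1/12, RHS = 1/12. Yes, v = u' weakly.

u(x) = 2*x**3 - 2*x**2 - x, classical derivative u'(x) = 6*x**2 - 4*x - 1.
φ(x) = x²(1−x), so φ'(x) = x*(2 - 3*x).
Note φ(0) = φ(1) = 0, so the boundary term u·φ vanishes.
LHS = ∫_0^1 u(x) φ'(x) dx = ∫_0^1 (-6*x^5 + 10*x^4 - x^3 - 2*x^2) dx. Term by term:
  ∫_0^1 -6*x^5 dx = -1;  ∫_0^1 10*x^4 dx = 2;  ∫_0^1 -x^3 dx = -1/4;
  ∫_0^1 -2*x^2 dx = -2/3.
Sum: -1 + 2 − 1/4 − 2/3 = 1/12.
So LHS = 1/12.
∫_0^1 v(x) φ(x) dx = ∫_0^1 (-6*x^5 + 10*x^4 - 3*x^3 - x^2) dx. Term by term:
  ∫_0^1 -6*x^5 dx = -1;  ∫_0^1 10*x^4 dx = 2;  ∫_0^1 -3*x^3 dx = -3/4;
  ∫_0^1 -x^2 dx = -1/3.
Sum: -1 + 2 − 3/4 − 1/3 = -1/12.
So RHS = -∫_0^1 v(x) φ(x) dx = 1/12.
LHS = RHS, so the identity holds for this test φ.
Moreover u is smooth here and v(x) = u'(x) = 6*x**2 - 4*x - 1 pointwise, so the identity holds for every test function. Hence v is the weak derivative of u.


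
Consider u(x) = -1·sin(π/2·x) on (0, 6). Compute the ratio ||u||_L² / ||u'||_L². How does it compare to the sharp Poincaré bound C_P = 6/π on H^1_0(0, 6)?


||u||_L² / ||u'||_L² = 2/π < C_P = 6/π.

u(x) = -1·sin(π/2·x), so u'(x) = -π*cos(π*x/2)/2.
Writing u(x) = A·sin(kπx/L) with A = -1 and k = 3, use ∫_0^L sin²(kπx/L) dx = L/2 and ∫_0^L cos²(kπx/L) dx = L/2.
u² = 1·sin²(π/2·x) and (u')² = π^2/4·cos²(π/2·x), and each of sin², cos² integrates to L/2 = 3 over (0, 6).
∫_0^6 u² dx = 3, so ||u||_L² = sqrt(3).
∫_0^6 (u')² dx = 3*π^2/4, so ||u'||_L² = sqrt(3)*π/2.
Ratio ||u||_L² / ||u'||_L² = 2/π.
Sharp Poincaré constant on H^1_0(0, 6) is C_P = L/π = 6/π, achieved by sin(π/6·x).
This is the k = 3 harmonic; the ratio L/(kπ) is strictly less than C_P = L/π, consistent with the sharp inequality ||u||_L² ≤ C_P ||u'||_L².


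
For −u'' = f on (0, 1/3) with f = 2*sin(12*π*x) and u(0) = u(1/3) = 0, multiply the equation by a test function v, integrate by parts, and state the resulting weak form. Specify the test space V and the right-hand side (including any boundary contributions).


V = H^1_0(0, 1/3) (so v(0) = v(1/3) = 0); weak form: ∫_0^1/3 u'v' dx = ∫_0^1/3 (2*sin(12*π*x)) v dx for all v ∈ V.

Multiply both sides by a test function v and integrate from 0 to 1/3:
  ∫_0^1/3 −u''(x) v(x) dx = ∫_0^1/3 f(x) v(x) dx.
Integrate the LHS by parts once:
  ∫_0^1/3 −u'' v dx = −[u'(x) v(x)]_0^1/3 + ∫_0^1/3 u'(x) v'(x) dx.
Thus ∫_0^1/3 u'(x) v'(x) dx = ∫_0^1/3 f(x) v(x) dx + [u'(x) v(x)]_0^1/3.
Choose V so that boundary terms are either known or forced to vanish.
u is Dirichlet: u(0) = u(1/3) = 0. Let V = H^1_0(0, 1/3); then v(0) = v(1/3) = 0, and [u' v]_0^1/3 = 0.
Weak formulation: find u (satisfying any essential BC) such that ∫_0^1/3 u'(x) v'(x) dx = ∫_0^1/3 f v dx for all v ∈ V.
Substituting f(x) = 2*sin(12*π*x), the right-hand side is ∫_0^1/3 (2*sin(12*π*x)) v dx.


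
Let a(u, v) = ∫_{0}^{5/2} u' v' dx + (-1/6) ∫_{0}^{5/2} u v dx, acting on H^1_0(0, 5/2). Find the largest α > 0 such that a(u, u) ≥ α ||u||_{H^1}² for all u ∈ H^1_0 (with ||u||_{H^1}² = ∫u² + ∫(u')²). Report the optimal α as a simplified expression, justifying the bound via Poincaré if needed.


α = (-25 + 24*π^2)/(6*(25 + 4*π^2))

Coercivity of a(·,·) on H^1_0(0, 5/2) means a(u, u) ≥ α ||u||_{H^1}² for every u ∈ H^1_0.
The interval has length L = 5/2, and Poincaré/coercivity depend only on L. Here a(u, u) = ∫(u')² + (-1/6)·∫u².
Here c = -1/6 < 0 with |c| < (π/L)² = 4*π^2/25, so coercivity still holds. The condition a(u,u) ≥ α||u||_{H^1}² reads (1−α)∫(u')² ≥ (α−c)∫u². Any admissible α is ≤ 1 (rapidly oscillating u have ∫u²/∫(u')² → 0), and α = 1 would force 0 ≥ (1−c)∫u², impossible since c < 1; so 1−α > 0. By the sharp Poincaré inequality on H^1_0 of an interval of length L, ∫(u')² ≥ (π/L)²∫u² with equality for the first sine mode sin(π(x−x₀)/L) (x₀ the left endpoint), so the inequality holds for all u iff (1−α)(π/L)² ≥ α − c, i.e. α ≤ ((π/L)² + c)/((π/L)² + 1) = (1 + c(L/π)²)/(1 + (L/π)²). (Direct route, valid since c ≤ 0: Poincaré gives c∫u² ≥ c(L/π)²∫(u')², so a(u,u) ≥ (1 + c(L/π)²)∫(u')², while ||u||_{H^1}² ≤ (1 + (L/π)²)∫(u')²; dividing yields the same α.) With (π/L)² = 4*π^2/25 and c = -1/6, the largest admissible constant is α = ((π/L)² + c)/((π/L)² + 1).
Simplifying, α = (-25 + 24*π^2)/(6*(25 + 4*π^2)).


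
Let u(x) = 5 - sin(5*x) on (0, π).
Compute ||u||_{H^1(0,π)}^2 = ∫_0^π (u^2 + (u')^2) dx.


||u||_{H^1(0,π)}^2 = -4 + 38*π

u'(x) = -5*cos(5*x).
Expand u² and (u')² and integrate term by term on (0, π), using: for integers n ≥ 1, ∫_0^π sin²(nx) dx = ∫_0^π cos²(nx) dx = π/2; for n ≠ n', ∫_0^π sin(nx)sin(n'x) dx = ∫_0^π cos(nx)cos(n'x) dx = 0; and by product-to-sum, ∫_0^π sin(nx)cos(n'x) dx = ½∫_0^π [sin((n+n')x) + sin((n−n')x)] dx, which is 0 when n+n' is even and 2n/(n²−n'²) when n+n' is odd (it need not vanish on (0, π)). For the constant mode: ∫_0^π 1 dx = π, ∫_0^π cos(nx) dx = 0, ∫_0^π sin(nx) dx = (1−(−1)^n)/n.
  u² squared terms: (5)²·∫1 dx = 25·π = 25*π;  (-1)²·∫sin(5x)² dx = 1·π/2 = π/2.
  u² cross terms: 2·(5)·(-1)·∫1·sin(5x) dx = -10·(2/5) = -4.
  So ∫_0^π u² dx = 25*π + π/2 − 4 = -4 + 51*π/2.
  (u')² squared terms: (-5)²·∫cos(5x)² dx = 25·π/2 = 25*π/2.
  So ∫_0^π (u')² dx = 25*π/2.
||u||_{H^1}^2 = (-4 + 51*π/2) + (25*π/2) = -4 + 38*π.


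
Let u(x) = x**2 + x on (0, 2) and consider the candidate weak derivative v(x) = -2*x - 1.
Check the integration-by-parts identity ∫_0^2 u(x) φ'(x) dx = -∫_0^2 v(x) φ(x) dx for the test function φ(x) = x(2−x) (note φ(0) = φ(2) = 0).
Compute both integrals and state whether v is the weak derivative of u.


LHS = -4, RHS = 4. No, v is not the weak derivative of u.

u(x) = x**2 + x, classical derivative u'(x) = 2*x + 1.
φ(x) = x(2−x), so φ'(x) = 2 - 2*x.
Note φ(0) = φ(2) = 0, so the boundary term u·φ vanishes.
LHS = ∫_0^2 u(x) φ'(x) dx = ∫_0^2 (-2*x^3 + 2*x) dx. Term by term:
  ∫_0^2 -2*x^3 dx = -8;  ∫_0^2 2*x dx = 4.
Sum: -8 + 4 = -4.
So LHS = -4.
∫_0^2 v(x) φ(x) dx = ∫_0^2 (2*x^3 - 3*x^2 - 2*x) dx. Term by term:
  ∫_0^2 2*x^3 dx = 8;  ∫_0^2 -3*x^2 dx = -8;  ∫_0^2 -2*x dx = -4.
Sum: 8 − 8 − 4 = -4.
So RHS = -∫_0^2 v(x) φ(x) dx = 4.
LHS − RHS = -8 ≠ 0, so the identity fails.
(For a valid weak derivative the identity must hold for EVERY test function, in particular this one. The failure shows v is NOT the weak derivative of u.)
Correct weak derivative would be u'(x) = 2*x + 1.


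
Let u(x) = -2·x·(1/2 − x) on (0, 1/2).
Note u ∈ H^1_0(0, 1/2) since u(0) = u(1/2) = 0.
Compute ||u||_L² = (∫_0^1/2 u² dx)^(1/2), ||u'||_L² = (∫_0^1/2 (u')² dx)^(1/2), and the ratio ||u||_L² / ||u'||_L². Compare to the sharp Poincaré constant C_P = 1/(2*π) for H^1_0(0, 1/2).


||u||_L² / ||u'||_L² = sqrt(10)/20 < C_P = 1/(2*π).

u(x) = -2·x·(1/2 − x), so u'(x) = 4*x - 1.
u(x) = -2·x·(1/2 − x) vanishes at x = 0 and x = 1/2, so u ∈ H^1_0(0, 1/2). Differentiate via the product rule and integrate the resulting polynomials term by term.
  ∫_0^1/2 u² dx = ∫_0^1/2 (4*x^4 - 4*x^3 + x^2) dx. Term by term:
    ∫_0^1/2 4*x^4 dx = 1/40;  ∫_0^1/2 -4*x^3 dx = -1/16;  ∫_0^1/2 x^2 dx = 1/24.
  Sum: 1/40 − 1/16 + 1/24 = 1/240.
  ∫_0^1/2 (u')² dx = ∫_0^1/2 (16*x^2 - 8*x + 1) dx. Term by term:
    ∫_0^1/2 16*x^2 dx = 2/3;  ∫_0^1/2 -8*x dx = -1;  ∫_0^1/2 1 dx = 1/2.
  Sum: 2/3 − 1 + 1/2 = 1/6.
∫_0^1/2 u² dx = 1/240, so ||u||_L² = sqrt(15)/60.
∫_0^1/2 (u')² dx = 1/6, so ||u'||_L² = sqrt(6)/6.
Ratio ||u||_L² / ||u'||_L² = sqrt(10)/20.
Sharp Poincaré constant on H^1_0(0, 1/2) is C_P = L/π = 1/(2*π), achieved by sin(2*π·x).
A polynomial bump cannot attain the sharp Poincaré constant (only the first sine eigenfunction does), so the ratio is strictly less than C_P, consistent with ||u||_L² ≤ C_P ||u'||_L².
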